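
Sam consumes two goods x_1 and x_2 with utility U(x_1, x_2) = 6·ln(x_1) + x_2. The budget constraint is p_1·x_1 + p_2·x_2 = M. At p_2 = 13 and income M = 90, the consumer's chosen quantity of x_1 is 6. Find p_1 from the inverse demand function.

p_1 = 13

Set MRS = p_1/p_2: (6/x_1)/1 = p_1/p_2.
So x_1*(p_1,p_2) = 6·p_2/p_1, independent of income; and x_2* = (M − 6·p_2)/p_2.
Set x_1* = 6 in the demand function and solve for p_1: p_1 = 13.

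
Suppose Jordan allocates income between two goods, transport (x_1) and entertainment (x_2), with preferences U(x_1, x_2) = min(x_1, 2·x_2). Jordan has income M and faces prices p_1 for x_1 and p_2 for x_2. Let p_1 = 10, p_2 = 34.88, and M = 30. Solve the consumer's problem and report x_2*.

Leontief preferences: the optimum is at the kink where x_1/2 = x_2/1, i.e. x_2 = (1/2)·x_1.
Budget: p_1·x_1 + p_2·(1/2)·x_1 = M, so (2·p_1 + p_2)·x_1 = 2·M.
Demand: x_1*(p_1,p_2,M) = 2·M/(2·p_1 + p_2), x_2* = M/(2·p_1 + p_2).
Here 2·10 + 34.88 = 54.88, giving x_2* = 0.5466.

x_2* = 0.5466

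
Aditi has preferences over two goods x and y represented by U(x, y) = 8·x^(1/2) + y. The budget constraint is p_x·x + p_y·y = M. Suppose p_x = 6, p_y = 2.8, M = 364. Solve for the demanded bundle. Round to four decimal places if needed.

Plugging in: x* = (4·2.8/6)² = 3.4844, y* = 122.5333.

x* = 3.4844, y* = 122.5333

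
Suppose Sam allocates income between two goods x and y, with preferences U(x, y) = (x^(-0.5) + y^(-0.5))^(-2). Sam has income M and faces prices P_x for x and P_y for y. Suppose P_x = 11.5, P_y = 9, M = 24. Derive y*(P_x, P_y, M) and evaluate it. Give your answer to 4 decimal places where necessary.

MRS = MU_x/MU_y = (y/x)^(1.5). Set equal to P_x/P_y.
Solve for the ratio: y/x = [P_x/P_y]^(2/3).
With the ratio pinned down, the budget gives x* = M/(P_x + P_y·(y/x)) and y* = (y/x)·x*.
Numerically y/x = 1.177525, so x* = 24/(11.5 + 9·1.177525) = 1.0861 and y* = 1.177525·1.0861 = 1.2789.

y* = 1.2789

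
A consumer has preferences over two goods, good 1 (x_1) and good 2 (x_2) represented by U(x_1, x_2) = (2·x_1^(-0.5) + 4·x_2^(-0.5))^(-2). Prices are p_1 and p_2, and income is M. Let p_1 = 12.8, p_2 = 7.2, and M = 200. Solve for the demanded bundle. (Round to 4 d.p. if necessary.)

From the CES first-order condition, (1/2)·(x_2/x_1)^(1.5) = p_1/p_2.
Hence x_2/x_1 = (2·p_1/p_2)^(1/(1.5)), i.e. raised to the 2/3 power.
With the ratio pinned down, the budget gives x_1* = M/(p_1 + p_2·(x_2/x_1)) and x_2* = (x_2/x_1)·x_1*.
Numerically x_2/x_1 = 2.329548, so x_1* = 200/(12.8 + 7.2·2.329548) = 6.763 and x_2* = 2.329548·6.763 = 15.7547.

x_1* = 6.763, x_2* = 15.7547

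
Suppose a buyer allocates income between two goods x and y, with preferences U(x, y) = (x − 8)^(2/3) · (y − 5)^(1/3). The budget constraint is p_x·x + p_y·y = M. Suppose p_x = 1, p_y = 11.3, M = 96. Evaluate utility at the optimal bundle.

MRS = 2·(y−5)/(x−8). Tangency with p_x/p_y gives y−5 = (1/2)·(p_x/p_y)·(x−8).
Substituting into the budget: x* = 8 + 2/3·(M − 8·p_x − 5·p_y)/p_x, and y* = 5 + 1/3·(…)/p_y.
Discretionary income = 96 − 8·1 − 5·11.3 = 31.5; x* = 8 + 2/3·31.5/1 = 29; y* = 5 + 1/3·31.5/11.3 = 5.9292.
Utility at the optimum: U(29, 5.9292) = 7.4276.

V = 7.4276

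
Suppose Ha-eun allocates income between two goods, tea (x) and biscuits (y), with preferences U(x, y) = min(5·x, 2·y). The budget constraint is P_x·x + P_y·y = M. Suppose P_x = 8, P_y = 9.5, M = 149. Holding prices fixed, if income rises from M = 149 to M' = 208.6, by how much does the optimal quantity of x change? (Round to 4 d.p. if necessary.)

With perfect complements, no substitution: consume in ratio x:y = 2:5.
Budget: P_x·x + P_y·(5/2)·x = M, so (2·P_x + 5·P_y)·x = 2·M.
Demand: x*(P_x,P_y,M) = 2·M/(2·P_x + 5·P_y), y* = 5·M/(2·P_x + 5·P_y).
Here 2·8 + 5·9.5 = 63.5, giving x* = 4.6929.
At M' = 208.6: x* = 6.5701. Change: 6.5701 − 4.6929 = 1.8772.

Δx* = 1.8772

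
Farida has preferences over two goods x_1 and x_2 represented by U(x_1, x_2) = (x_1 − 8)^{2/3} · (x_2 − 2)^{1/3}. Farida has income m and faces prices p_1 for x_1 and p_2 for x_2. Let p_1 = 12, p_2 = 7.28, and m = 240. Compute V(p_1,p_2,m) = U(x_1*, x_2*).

V = 6.7422

This is Cobb-Douglas in (x_1−8, x_2−2): tangency gives 2/3·p_2·(x_2−2) = 1/3·p_1·(x_1−8).
Substituting into the budget: x_1* = 8 + 2/3·(m − 8·p_1 − 2·p_2)/p_1, and x_2* = 2 + 1/3·(…)/p_2.
Discretionary income = 240 − 8·12 − 2·7.28 = 129.44; x_1* = 8 + 2/3·129.44/12 = 15.1911; x_2* = 2 + 1/3·129.44/7.28 = 7.9267.
Utility at the optimum: U(15.1911, 7.9267) = 6.7422.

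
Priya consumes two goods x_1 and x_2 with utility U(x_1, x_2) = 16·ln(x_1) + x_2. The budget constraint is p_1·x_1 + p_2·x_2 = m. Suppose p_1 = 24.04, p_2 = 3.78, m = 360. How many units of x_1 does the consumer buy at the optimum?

MU_x_1 = 16/x_1, MU_x_2 = 1. Tangency: 16/x_1 = p_1/p_2.
So x_1*(p_1,p_2) = 16·p_2/p_1, independent of income; and x_2* = (m − 16·p_2)/p_2.
At the given prices: x_1* = 16·3.78/24.04 = 2.5158.

x_1* = 2.5158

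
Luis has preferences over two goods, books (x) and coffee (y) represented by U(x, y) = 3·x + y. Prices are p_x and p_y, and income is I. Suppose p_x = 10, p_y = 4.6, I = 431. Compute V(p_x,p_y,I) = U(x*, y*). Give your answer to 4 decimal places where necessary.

V = 129.3

Perfect substitutes: compare marginal utility per dollar. 3/p_x vs 1/p_y → 0.3 vs 0.2174.
x gives more utility per dollar, so spend all income on x: x* = I/p_x, y* = 0.
Numerically: x* = 43.1, y* = 0.
Utility at the optimum: U(43.1, 0) = 129.3.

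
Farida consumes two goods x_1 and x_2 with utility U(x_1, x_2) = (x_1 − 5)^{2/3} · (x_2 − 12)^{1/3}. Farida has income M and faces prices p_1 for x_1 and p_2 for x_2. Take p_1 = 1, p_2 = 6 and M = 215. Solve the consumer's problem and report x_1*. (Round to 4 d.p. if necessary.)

x_1* = 97

Substituting into the budget: x_1* = 5 + 2/3·(M − 5·p_1 − 12·p_2)/p_1, and x_2* = 12 + 1/3·(…)/p_2.
Discretionary income = 215 − 5·1 − 12·6 = 138; x_1* = 5 + 2/3·138/1 = 97.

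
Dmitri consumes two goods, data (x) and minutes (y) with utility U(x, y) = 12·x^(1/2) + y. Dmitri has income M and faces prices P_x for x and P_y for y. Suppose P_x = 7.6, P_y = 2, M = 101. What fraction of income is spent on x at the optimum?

MU_x = 6/√x, MU_y = 1. Tangency: 6/√x = P_x/P_y.
Solve: √x = 6·P_y/P_x, so x*(P_x,P_y) = (6·P_y/P_x)², and y* = (M − P_x·x*)/P_y.
Plugging in: x* = (6·2/7.6)² = 2.4931, y* = 41.0263.
Expenditure on x: 7.6·2.4931 = 18.9474; share = 0.1876.

share on x = 0.1876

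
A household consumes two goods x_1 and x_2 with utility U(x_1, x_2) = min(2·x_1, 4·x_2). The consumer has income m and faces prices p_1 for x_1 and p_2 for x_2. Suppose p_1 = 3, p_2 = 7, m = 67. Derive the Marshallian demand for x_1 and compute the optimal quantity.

Leontief preferences: the optimum is at the kink where x_1/4 = x_2/2, i.e. x_2 = (1/2)·x_1.
Budget: p_1·x_1 + p_2·(1/2)·x_1 = m, so (4·p_1 + 2·p_2)·x_1 = 4·m.
Demand: x_1*(p_1,p_2,m) = 4·m/(4·p_1 + 2·p_2), x_2* = 2·m/(4·p_1 + 2·p_2).
Here 4·3 + 2·7 = 26, giving x_1* = 10.3077.

x_1* = 10.3077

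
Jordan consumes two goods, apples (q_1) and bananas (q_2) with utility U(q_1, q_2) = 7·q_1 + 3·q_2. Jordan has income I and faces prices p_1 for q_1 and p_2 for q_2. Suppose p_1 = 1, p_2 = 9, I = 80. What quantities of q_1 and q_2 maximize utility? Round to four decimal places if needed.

q_1* = 80, q_2* = 0

Perfect substitutes: compare marginal utility per dollar. 7/p_1 vs 3/p_2 → 7 vs 0.3333.
q_1 gives more utility per dollar, so spend all income on q_1: q_1* = I/p_1, q_2* = 0.
Numerically: q_1* = 80, q_2* = 0.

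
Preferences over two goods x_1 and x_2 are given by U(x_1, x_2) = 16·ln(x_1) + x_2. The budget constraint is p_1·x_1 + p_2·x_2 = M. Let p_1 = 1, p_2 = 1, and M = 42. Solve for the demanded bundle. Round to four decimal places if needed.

At the given prices: x_1* = 16·1/1 = 16, and x_2* = 26.

x_1* = 16, x_2* = 26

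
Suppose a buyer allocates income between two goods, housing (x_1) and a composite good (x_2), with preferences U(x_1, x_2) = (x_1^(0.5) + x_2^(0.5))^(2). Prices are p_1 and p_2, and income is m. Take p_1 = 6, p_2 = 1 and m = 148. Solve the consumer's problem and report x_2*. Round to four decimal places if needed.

MRS = MU_x_1/MU_x_2 = (x_2/x_1)^(0.5). Set equal to p_1/p_2.
Hence x_2/x_1 = (p_1/p_2)^(1/(0.5)), i.e. raised to the 2 power.
With the ratio pinned down, the budget gives x_1* = m/(p_1 + p_2·(x_2/x_1)) and x_2* = (x_2/x_1)·x_1*.
Numerically x_2/x_1 = 36, so x_1* = 148/(6 + 1·36) = 3.5238 and x_2* = 36·3.5238 = 126.8571.

x_2* = 126.8571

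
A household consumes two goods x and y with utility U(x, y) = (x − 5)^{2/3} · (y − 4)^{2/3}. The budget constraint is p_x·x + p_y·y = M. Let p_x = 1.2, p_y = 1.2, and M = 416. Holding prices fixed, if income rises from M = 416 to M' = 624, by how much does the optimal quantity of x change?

MRS = (y−4)/(x−5). Tangency with p_x/p_y gives y−4 = (p_x/p_y)·(x−5).
Substituting into the budget: x* = 5 + 0.5·(M − 5·p_x − 4·p_y)/p_x, and y* = 4 + 0.5·(…)/p_y.
Discretionary income = 416 − 5·1.2 − 4·1.2 = 405.2; x* = 5 + 0.5·405.2/1.2 = 173.8333.
At M' = 624: x* = 260.5. Change: 260.5 − 173.8333 = 86.6667.

Δx* = 86.6667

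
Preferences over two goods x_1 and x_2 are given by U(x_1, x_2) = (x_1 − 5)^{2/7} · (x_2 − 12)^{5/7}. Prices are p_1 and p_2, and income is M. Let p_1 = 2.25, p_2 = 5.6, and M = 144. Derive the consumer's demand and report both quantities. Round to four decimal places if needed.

x_1* = 13.3238, x_2* = 20.361

This is Cobb-Douglas in (x_1−5, x_2−12): tangency gives 2/7·p_2·(x_2−12) = 5/7·p_1·(x_1−5).
Substituting into the budget: x_1* = 5 + 2/7·(M − 5·p_1 − 12·p_2)/p_1, and x_2* = 12 + 5/7·(…)/p_2.
Discretionary income = 144 − 5·2.25 − 12·5.6 = 65.55; x_1* = 5 + 2/7·65.55/2.25 = 13.3238; x_2* = 12 + 5/7·65.55/5.6 = 20.361.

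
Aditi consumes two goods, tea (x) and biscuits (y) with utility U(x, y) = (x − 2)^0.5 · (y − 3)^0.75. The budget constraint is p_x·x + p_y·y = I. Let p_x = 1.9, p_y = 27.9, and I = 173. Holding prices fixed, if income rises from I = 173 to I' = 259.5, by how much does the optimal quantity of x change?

This is Cobb-Douglas in (x−2, y−3): tangency gives 0.5·p_y·(y−3) = 0.75·p_x·(x−2).
Substituting into the budget: x* = 2 + 0.4·(I − 2·p_x − 3·p_y)/p_x, and y* = 3 + 0.6·(…)/p_y.
Discretionary income = 173 − 2·1.9 − 3·27.9 = 85.5; x* = 2 + 0.4·85.5/1.9 = 20.
At I' = 259.5: x* = 38.2105. Change: 38.2105 − 20 = 18.2105.

Δx* = 18.2105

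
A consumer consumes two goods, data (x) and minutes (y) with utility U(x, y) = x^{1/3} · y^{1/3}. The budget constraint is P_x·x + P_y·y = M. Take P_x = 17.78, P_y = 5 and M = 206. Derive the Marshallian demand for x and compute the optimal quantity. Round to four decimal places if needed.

x* = 5.793

Tangency: MRS = y/x = P_x/P_y.
Rearranging, P_y·y = P_x·x. Substituting into the budget gives P_x·x·(1 + 1) = M.
Demand: x*(P_x,P_y,M) = 0.5·M/P_x and y* = 0.5·M/P_y.
At P_x=17.78, P_y=5, M=206: x* = 0.5·206/17.78 = 5.793.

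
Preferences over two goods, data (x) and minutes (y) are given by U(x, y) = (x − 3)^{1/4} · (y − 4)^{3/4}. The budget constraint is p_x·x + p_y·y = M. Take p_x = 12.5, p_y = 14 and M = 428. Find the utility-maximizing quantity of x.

x* = 9.69

Discretionary income = 428 − 3·12.5 − 4·14 = 334.5; x* = 3 + 0.25·334.5/12.5 = 9.69.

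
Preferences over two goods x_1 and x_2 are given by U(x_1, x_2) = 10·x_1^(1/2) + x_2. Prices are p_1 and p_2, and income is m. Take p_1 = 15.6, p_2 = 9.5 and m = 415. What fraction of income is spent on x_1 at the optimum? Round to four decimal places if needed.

Utility is quasi-linear in x_2; the FOC for x_1 is 5/√x_1 = p_1/p_2.
Thus x_1* = (5·p_2/p_1)² — independent of m — with the rest of income spent on x_2.
Plugging in: x_1* = (5·9.5/15.6)² = 9.2712, x_2* = 28.4599.
Expenditure on x_1: 15.6·9.2712 = 144.6314; share = 0.3485.

share on x_1 = 0.3485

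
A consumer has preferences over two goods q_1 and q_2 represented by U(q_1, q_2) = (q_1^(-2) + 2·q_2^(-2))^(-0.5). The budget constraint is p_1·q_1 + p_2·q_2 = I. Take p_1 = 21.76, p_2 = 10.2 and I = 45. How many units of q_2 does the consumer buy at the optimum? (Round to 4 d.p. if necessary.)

MRS = MU_q_1/MU_q_2 = (1/2)·(q_2/q_1)^(3). Set equal to p_1/p_2.
Hence q_2/q_1 = (2·p_1/p_2)^(1/(3)), i.e. raised to the 1/3 power.
Substitute q_2 = (q_2/q_1)·q_1 into the budget: q_1* = I/(p_1 + p_2·(q_2/q_1)).
Numerically q_2/q_1 = 1.621921, so q_1* = 45/(21.76 + 10.2·1.621921) = 1.1748 and q_2* = 1.621921·1.1748 = 1.9055.

q_2* = 1.9055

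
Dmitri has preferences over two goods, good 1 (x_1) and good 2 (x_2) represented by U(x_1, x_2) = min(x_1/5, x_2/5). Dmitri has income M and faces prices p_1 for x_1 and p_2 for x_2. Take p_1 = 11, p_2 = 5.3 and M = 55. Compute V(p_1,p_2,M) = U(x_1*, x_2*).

With perfect complements, no substitution: consume in ratio x_1:x_2 = 5:5.
Budget: p_1·x_1 + p_2·x_1 = M, so (5·p_1 + 5·p_2)·x_1 = 5·M.
Demand: x_1*(p_1,p_2,M) = 5·M/(5·p_1 + 5·p_2), x_2* = 5·M/(5·p_1 + 5·p_2).
Here 5·11 + 5·5.3 = 81.5, giving x_1* = 3.3742 and x_2* = 3.3742.
Utility at the optimum: U(3.3742, 3.3742) = 0.6748.

V = 0.6748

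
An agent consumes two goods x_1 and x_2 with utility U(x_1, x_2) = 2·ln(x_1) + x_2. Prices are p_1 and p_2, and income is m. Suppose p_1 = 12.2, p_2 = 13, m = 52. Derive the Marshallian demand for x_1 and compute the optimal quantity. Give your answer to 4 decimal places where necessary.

x_1* = 2.1311

Set MRS = p_1/p_2: (2/x_1)/1 = p_1/p_2.
So x_1*(p_1,p_2) = 2·p_2/p_1, independent of income; and x_2* = (m − 2·p_2)/p_2.
At the given prices: x_1* = 2·13/12.2 = 2.1311.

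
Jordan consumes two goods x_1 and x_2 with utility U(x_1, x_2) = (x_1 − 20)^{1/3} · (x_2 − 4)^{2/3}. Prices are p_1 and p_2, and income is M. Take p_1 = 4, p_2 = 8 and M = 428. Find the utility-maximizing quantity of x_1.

This is Cobb-Douglas in (x_1−20, x_2−4): tangency gives 1/3·p_2·(x_2−4) = 2/3·p_1·(x_1−20).
Substituting into the budget: x_1* = 20 + 1/3·(M − 20·p_1 − 4·p_2)/p_1, and x_2* = 4 + 2/3·(…)/p_2.
Discretionary income = 428 − 20·4 − 4·8 = 316; x_1* = 20 + 1/3·316/4 = 46.3333.

x_1* = 46.3333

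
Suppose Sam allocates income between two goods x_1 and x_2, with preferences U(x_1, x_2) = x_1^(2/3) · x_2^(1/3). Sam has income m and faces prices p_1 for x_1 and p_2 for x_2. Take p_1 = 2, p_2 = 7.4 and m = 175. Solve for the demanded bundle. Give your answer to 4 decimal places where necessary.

x_1* = 58.3333, x_2* = 7.8829

MU_x_1/MU_x_2 = (2/3·x_2)/(1/3·x_1); tangency sets this equal to p_1/p_2.
Rearranging, p_2·x_2 = (1/2)·p_1·x_1. Substituting into the budget gives p_1·x_1·(1 + (1/2)) = m.
Demand: x_1*(p_1,p_2,m) = 2/3·m/p_1 and x_2* = 1/3·m/p_2.
At p_1=2, p_2=7.4, m=175: x_1* = 2/3·175/2 = 58.3333, x_2* = 7.8829.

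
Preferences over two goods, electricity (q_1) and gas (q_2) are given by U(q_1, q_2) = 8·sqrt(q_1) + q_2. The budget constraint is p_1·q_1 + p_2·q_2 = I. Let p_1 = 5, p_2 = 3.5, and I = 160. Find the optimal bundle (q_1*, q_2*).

q_1* = 7.84, q_2* = 34.5143

Set MRS = p_1/p_2: 4·q_1^(−1/2) = p_1/p_2.
Thus q_1* = (4·p_2/p_1)² — independent of I — with the rest of income spent on q_2.
Plugging in: q_1* = (4·3.5/5)² = 7.84, q_2* = 34.5143.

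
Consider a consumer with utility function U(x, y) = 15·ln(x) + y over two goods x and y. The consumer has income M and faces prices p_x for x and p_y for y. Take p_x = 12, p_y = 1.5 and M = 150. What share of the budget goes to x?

MU_x = 15/x, MU_y = 1. Tangency: 15/x = p_x/p_y.
So x*(p_x,p_y) = 15·p_y/p_x, independent of income; and y* = (M − 15·p_y)/p_y.
At the given prices: x* = 15·1.5/12 = 1.875, and y* = 85.
Expenditure on x: 12·1.875 = 22.5; share = 0.15.

share on x = 0.15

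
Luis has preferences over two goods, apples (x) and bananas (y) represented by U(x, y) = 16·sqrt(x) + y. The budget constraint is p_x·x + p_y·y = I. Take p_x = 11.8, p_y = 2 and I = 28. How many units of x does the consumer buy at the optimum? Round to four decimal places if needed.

Set MRS = p_x/p_y: 8·x^(−1/2) = p_x/p_y.
Solve: √x = 8·p_y/p_x, so x*(p_x,p_y) = (8·p_y/p_x)², and y* = (I − p_x·x*)/p_y.
Plugging in: x* = (8·2/11.8)² = 1.8386.

x* = 1.8386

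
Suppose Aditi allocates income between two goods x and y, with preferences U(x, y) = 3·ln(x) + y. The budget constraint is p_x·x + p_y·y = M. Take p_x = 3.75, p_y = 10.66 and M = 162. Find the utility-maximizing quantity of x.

So x*(p_x,p_y) = 3·p_y/p_x, independent of income; and y* = (M − 3·p_y)/p_y.
At the given prices: x* = 3·10.66/3.75 = 8.528.

x* = 8.528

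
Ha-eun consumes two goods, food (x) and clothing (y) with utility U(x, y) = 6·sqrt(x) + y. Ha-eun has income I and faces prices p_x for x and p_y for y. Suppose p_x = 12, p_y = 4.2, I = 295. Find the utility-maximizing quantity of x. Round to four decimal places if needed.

x* = 1.1025

Plugging in: x* = (3·4.2/12)² = 1.1025.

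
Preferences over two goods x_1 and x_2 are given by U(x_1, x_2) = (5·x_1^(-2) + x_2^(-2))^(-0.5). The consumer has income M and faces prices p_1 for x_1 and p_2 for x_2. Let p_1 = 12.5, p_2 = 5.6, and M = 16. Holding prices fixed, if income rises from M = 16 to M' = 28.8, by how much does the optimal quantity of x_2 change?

From the CES first-order condition, 5·(x_2/x_1)^(3) = p_1/p_2.
Hence x_2/x_1 = ((1/5)·p_1/p_2)^(1/(3)), i.e. raised to the 1/3 power.
With the ratio pinned down, the budget gives x_1* = M/(p_1 + p_2·(x_2/x_1)) and x_2* = (x_2/x_1)·x_1*.
Numerically x_2/x_1 = 0.764277, so x_1* = 16/(12.5 + 5.6·0.764277) = 0.9535 and x_2* = 0.764277·0.9535 = 0.7288.
At M' = 28.8: x_2* = 1.3118. Change: 1.3118 − 0.7288 = 0.583.

Δx_2* = 0.583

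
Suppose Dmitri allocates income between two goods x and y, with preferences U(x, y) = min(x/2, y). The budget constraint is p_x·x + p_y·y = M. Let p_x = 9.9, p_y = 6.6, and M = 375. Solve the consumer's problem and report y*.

With perfect complements, no substitution: consume in ratio x:y = 2:1.
Budget: p_x·x + p_y·(1/2)·x = M, so (2·p_x + p_y)·x = 2·M.
Demand: x*(p_x,p_y,M) = 2·M/(2·p_x + p_y), y* = M/(2·p_x + p_y).
Here 2·9.9 + 6.6 = 26.4, giving y* = 14.2045.

y* = 14.2045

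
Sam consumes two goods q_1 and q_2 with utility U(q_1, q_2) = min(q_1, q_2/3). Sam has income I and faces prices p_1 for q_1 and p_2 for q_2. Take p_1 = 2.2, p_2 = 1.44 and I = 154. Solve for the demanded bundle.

With perfect complements, no substitution: consume in ratio q_1:q_2 = 1:3.
Budget: p_1·q_1 + p_2·3·q_1 = I, so (p_1 + 3·p_2)·q_1 = I.
Demand: q_1*(p_1,p_2,I) = I/(p_1 + 3·p_2), q_2* = 3·I/(p_1 + 3·p_2).
Here 2.2 + 3·1.44 = 6.52, giving q_1* = 23.6196 and q_2* = 70.8589.

q_1* = 23.6196, q_2* = 70.8589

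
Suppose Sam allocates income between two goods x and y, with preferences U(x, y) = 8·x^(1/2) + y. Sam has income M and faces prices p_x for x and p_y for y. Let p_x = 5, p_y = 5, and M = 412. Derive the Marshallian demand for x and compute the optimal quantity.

x* = 16

MU_x = 4/√x, MU_y = 1. Tangency: 4/√x = p_x/p_y.
Thus x* = (4·p_y/p_x)² — independent of M — with the rest of income spent on y.
Plugging in: x* = (4·5/5)² = 16.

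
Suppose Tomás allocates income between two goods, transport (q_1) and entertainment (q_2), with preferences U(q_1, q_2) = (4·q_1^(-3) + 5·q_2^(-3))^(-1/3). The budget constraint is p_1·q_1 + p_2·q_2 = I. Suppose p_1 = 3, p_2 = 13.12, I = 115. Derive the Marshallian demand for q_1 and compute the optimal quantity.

MRS = MU_q_1/MU_q_2 = (4/5)·(q_2/q_1)^(4). Set equal to p_1/p_2.
Hence q_2/q_1 = ((5/4)·p_1/p_2)^(1/(4)), i.e. raised to the 0.25 power.
With the ratio pinned down, the budget gives q_1* = I/(p_1 + p_2·(q_2/q_1)) and q_2* = (q_2/q_1)·q_1*.
Numerically q_2/q_1 = 0.73118, so q_1* = 115/(3 + 13.12·0.73118) = 9.132.

q_1* = 9.132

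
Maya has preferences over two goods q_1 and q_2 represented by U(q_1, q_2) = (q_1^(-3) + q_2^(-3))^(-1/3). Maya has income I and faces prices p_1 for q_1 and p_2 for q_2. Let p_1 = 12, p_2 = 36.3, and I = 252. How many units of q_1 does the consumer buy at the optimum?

From the CES first-order condition, (q_2/q_1)^(4) = p_1/p_2.
Hence q_2/q_1 = (p_1/p_2)^(1/(4)), i.e. raised to the 0.25 power.
Substitute q_2 = (q_2/q_1)·q_1 into the budget: q_1* = I/(p_1 + p_2·(q_2/q_1)).
Numerically q_2/q_1 = 0.758261, so q_1* = 252/(12 + 36.3·0.758261) = 6.3757.

q_1* = 6.3757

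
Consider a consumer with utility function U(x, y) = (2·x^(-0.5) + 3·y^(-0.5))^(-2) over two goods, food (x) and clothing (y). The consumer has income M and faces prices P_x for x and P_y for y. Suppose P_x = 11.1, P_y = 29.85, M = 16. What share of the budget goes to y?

share on y = 0.6457

MU_x ∝ 2·x^(-1.5), MU_y ∝ 3·y^(-1.5), so MRS = (2/3)·(y/x)^(1.5) = P_x/P_y.
Hence y/x = ((3/2)·P_x/P_y)^(1/(1.5)), i.e. raised to the 2/3 power.
With the ratio pinned down, the budget gives x* = M/(P_x + P_y·(y/x)) and y* = (y/x)·x*.
Numerically y/x = 0.67761, so x* = 16/(11.1 + 29.85·0.67761) = 0.5107 and y* = 0.67761·0.5107 = 0.3461.
Expenditure on y: 29.85·0.3461 = 10.3307; share = 0.6457.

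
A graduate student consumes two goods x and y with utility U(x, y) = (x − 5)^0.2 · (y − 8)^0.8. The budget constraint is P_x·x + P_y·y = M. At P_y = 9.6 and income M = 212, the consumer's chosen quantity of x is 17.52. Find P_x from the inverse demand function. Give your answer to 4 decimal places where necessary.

Let x' = x−5, y' = y−8. MRS = (1/4)·y'/x' = P_x/P_y.
Substituting into the budget: x* = 5 + 0.2·(M − 5·P_x − 8·P_y)/P_x, and y* = 8 + 0.8·(…)/P_y.
Set x* = 17.52 in the demand function and solve for P_x: P_x = 2.

P_x = 2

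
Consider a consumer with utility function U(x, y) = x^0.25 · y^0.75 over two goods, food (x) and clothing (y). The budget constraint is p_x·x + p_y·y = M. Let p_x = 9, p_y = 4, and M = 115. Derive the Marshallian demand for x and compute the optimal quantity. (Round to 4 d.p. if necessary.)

Demand: x*(p_x,p_y,M) = 0.25·M/p_x and y* = 0.75·M/p_y.
At p_x=9, p_y=4, M=115: x* = 0.25·115/9 = 3.1944.

x* = 3.1944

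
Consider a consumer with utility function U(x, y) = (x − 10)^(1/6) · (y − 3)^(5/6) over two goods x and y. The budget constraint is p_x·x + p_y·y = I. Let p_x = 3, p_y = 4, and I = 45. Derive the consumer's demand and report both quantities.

x* = 10.1667, y* = 3.625

Discretionary income = 45 − 10·3 − 3·4 = 3; x* = 10 + 1/6·3/3 = 10.1667; y* = 3 + 5/6·3/4 = 3.625.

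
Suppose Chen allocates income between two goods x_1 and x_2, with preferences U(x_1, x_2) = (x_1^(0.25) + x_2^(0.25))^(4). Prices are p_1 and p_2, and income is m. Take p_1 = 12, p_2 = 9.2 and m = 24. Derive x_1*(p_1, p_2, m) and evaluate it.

x_1* = 0.9557

MU_x_1 ∝ x_1^(-0.75), MU_x_2 ∝ x_2^(-0.75), so MRS = (x_2/x_1)^(0.75) = p_1/p_2.
Hence x_2/x_1 = (p_1/p_2)^(1/(0.75)), i.e. raised to the 4/3 power.
With the ratio pinned down, the budget gives x_1* = m/(p_1 + p_2·(x_2/x_1)) and x_2* = (x_2/x_1)·x_1*.
Numerically x_2/x_1 = 1.425141, so x_1* = 24/(12 + 9.2·1.425141) = 0.9557.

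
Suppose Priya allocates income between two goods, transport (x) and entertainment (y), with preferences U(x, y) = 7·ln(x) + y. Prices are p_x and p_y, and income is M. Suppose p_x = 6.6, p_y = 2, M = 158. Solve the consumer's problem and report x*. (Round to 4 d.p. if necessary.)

x* = 2.1212

Set MRS = p_x/p_y: (7/x)/1 = p_x/p_y.
So x*(p_x,p_y) = 7·p_y/p_x, independent of income; and y* = (M − 7·p_y)/p_y.
At the given prices: x* = 7·2/6.6 = 2.1212.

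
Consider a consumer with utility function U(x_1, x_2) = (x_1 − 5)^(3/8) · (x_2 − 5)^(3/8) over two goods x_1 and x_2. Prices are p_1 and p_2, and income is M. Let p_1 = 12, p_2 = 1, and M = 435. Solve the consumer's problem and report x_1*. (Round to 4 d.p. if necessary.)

MRS = (x_2−5)/(x_1−5). Tangency with p_1/p_2 gives x_2−5 = (p_1/p_2)·(x_1−5).
After buying the subsistence bundle (5, 5), a share 0.5 of the remaining income goes to x_1: x_1* = 5 + 0.5·(M − 5p_1 − 5p_2)/p_1.
Discretionary income = 435 − 5·12 − 5·1 = 370; x_1* = 5 + 0.5·370/12 = 20.4167.

x_1* = 20.4167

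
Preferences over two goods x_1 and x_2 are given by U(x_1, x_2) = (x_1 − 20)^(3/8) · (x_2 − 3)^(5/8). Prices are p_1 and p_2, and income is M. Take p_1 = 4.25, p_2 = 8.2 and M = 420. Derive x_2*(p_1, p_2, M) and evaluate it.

x_2* = 26.6585

MRS = (3/5)·(x_2−3)/(x_1−20). Tangency with p_1/p_2 gives x_2−3 = (5/3)·(p_1/p_2)·(x_1−20).
After buying the subsistence bundle (20, 3), a share 0.375 of the remaining income goes to x_1: x_1* = 20 + 0.375·(M − 20p_1 − 3p_2)/p_1.
Discretionary income = 420 − 20·4.25 − 3·8.2 = 310.4; x_2* = 3 + 0.625·310.4/8.2 = 26.6585.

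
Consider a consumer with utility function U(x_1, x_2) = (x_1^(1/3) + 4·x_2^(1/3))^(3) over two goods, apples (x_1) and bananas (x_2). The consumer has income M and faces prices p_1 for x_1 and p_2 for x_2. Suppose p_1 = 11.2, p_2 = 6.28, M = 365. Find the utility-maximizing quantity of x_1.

With the ratio pinned down, the budget gives x_1* = M/(p_1 + p_2·(x_2/x_1)) and x_2* = (x_2/x_1)·x_1*.
Numerically x_2/x_1 = 19.053622, so x_1* = 365/(11.2 + 6.28·19.053622) = 2.7893.

x_1* = 2.7893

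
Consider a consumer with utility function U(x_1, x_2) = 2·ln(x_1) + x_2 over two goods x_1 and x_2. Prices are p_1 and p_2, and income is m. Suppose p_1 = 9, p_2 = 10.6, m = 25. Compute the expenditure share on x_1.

share on x_1 = 0.848

So x_1*(p_1,p_2) = 2·p_2/p_1, independent of income; and x_2* = (m − 2·p_2)/p_2.
At the given prices: x_1* = 2·10.6/9 = 2.3556, and x_2* = 0.3585.
Expenditure on x_1: 9·2.3556 = 21.2; share = 0.848.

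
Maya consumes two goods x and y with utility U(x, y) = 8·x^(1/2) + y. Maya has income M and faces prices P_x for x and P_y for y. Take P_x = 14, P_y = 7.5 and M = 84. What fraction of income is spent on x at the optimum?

share on x = 0.7653

MU_x = 4/√x, MU_y = 1. Tangency: 4/√x = P_x/P_y.
Thus x* = (4·P_y/P_x)² — independent of M — with the rest of income spent on y.
Plugging in: x* = (4·7.5/14)² = 4.5918, y* = 2.6286.
Expenditure on x: 14·4.5918 = 64.2857; share = 0.7653.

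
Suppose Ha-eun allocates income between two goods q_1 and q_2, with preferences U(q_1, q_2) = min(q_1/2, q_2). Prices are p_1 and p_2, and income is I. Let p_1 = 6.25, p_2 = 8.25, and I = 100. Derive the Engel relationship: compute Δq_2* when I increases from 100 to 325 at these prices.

With perfect complements, no substitution: consume in ratio q_1:q_2 = 2:1.
Budget: p_1·q_1 + p_2·(1/2)·q_1 = I, so (2·p_1 + p_2)·q_1 = 2·I.
Demand: q_1*(p_1,p_2,I) = 2·I/(2·p_1 + p_2), q_2* = I/(2·p_1 + p_2).
Here 2·6.25 + 8.25 = 20.75, giving q_2* = 4.8193.
At I' = 325: q_2* = 15.6627. Change: 15.6627 − 4.8193 = 10.8434.

Δq_2* = 10.8434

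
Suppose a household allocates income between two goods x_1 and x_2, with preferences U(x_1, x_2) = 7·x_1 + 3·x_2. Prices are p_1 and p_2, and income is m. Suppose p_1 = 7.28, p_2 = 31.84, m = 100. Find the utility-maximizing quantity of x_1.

x_1* = 13.7363

Numerically: x_1* = 13.7363, x_2* = 0.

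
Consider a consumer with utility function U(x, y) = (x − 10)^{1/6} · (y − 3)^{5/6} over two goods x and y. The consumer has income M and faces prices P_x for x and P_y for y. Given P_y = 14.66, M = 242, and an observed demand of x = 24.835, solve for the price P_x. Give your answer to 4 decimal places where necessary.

This is Cobb-Douglas in (x−10, y−3): tangency gives 1/6·P_y·(y−3) = 5/6·P_x·(x−10).
Substituting into the budget: x* = 10 + 1/6·(M − 10·P_x − 3·P_y)/P_x, and y* = 3 + 5/6·(…)/P_y.
Set x* = 24.835 in the demand function and solve for P_x: P_x = 2.

P_x = 2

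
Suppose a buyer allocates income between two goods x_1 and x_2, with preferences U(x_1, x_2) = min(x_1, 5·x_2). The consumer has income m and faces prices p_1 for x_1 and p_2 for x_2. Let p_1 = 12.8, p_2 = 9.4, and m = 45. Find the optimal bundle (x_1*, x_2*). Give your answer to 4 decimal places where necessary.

With perfect complements, no substitution: consume in ratio x_1:x_2 = 5:1.
Budget: p_1·x_1 + p_2·(1/5)·x_1 = m, so (5·p_1 + p_2)·x_1 = 5·m.
Demand: x_1*(p_1,p_2,m) = 5·m/(5·p_1 + p_2), x_2* = m/(5·p_1 + p_2).
Here 5·12.8 + 9.4 = 73.4, giving x_1* = 3.0654 and x_2* = 0.6131.

x_1* = 3.0654, x_2* = 0.6131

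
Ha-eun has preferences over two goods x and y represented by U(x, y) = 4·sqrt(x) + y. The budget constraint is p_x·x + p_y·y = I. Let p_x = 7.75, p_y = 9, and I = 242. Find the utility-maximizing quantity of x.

Set MRS = p_x/p_y: 2·x^(−1/2) = p_x/p_y.
Solve: √x = 2·p_y/p_x, so x*(p_x,p_y) = (2·p_y/p_x)², and y* = (I − p_x·x*)/p_y.
Plugging in: x* = (2·9/7.75)² = 5.3944.

x* = 5.3944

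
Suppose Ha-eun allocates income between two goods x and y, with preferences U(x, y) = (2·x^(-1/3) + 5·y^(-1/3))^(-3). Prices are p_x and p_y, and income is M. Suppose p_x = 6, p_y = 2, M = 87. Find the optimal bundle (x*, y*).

From the CES first-order condition, (2/5)·(y/x)^(4/3) = p_x/p_y.
Hence y/x = ((5/2)·p_x/p_y)^(1/(4/3)), i.e. raised to the 0.75 power.
With the ratio pinned down, the budget gives x* = M/(p_x + p_y·(y/x)) and y* = (y/x)·x*.
Numerically y/x = 4.532063, so x* = 87/(6 + 2·4.532063) = 5.7753 and y* = 4.532063·5.7753 = 26.1741.

x* = 5.7753, y* = 26.1741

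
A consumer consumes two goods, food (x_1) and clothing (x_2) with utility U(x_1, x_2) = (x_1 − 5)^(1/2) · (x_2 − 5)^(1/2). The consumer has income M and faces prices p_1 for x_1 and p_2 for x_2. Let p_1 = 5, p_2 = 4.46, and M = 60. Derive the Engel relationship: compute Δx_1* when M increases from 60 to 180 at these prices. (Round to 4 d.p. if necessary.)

MRS = (x_2−5)/(x_1−5). Tangency with p_1/p_2 gives x_2−5 = (p_1/p_2)·(x_1−5).
Substituting into the budget: x_1* = 5 + 0.5·(M − 5·p_1 − 5·p_2)/p_1, and x_2* = 5 + 0.5·(…)/p_2.
Discretionary income = 60 − 5·5 − 5·4.46 = 12.7; x_1* = 5 + 0.5·12.7/5 = 6.27.
At M' = 180: x_1* = 18.27. Change: 18.27 − 6.27 = 12.

Δx_1* = 12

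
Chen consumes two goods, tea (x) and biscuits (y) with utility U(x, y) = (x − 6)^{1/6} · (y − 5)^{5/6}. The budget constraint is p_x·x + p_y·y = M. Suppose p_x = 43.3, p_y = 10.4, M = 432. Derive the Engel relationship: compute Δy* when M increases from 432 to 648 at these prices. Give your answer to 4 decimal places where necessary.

Let x' = x−6, y' = y−5. MRS = (1/5)·y'/x' = p_x/p_y.
Substituting into the budget: x* = 6 + 1/6·(M − 6·p_x − 5·p_y)/p_x, and y* = 5 + 5/6·(…)/p_y.
Discretionary income = 432 − 6·43.3 − 5·10.4 = 120.2; y* = 5 + 5/6·120.2/10.4 = 14.6314.
At M' = 648: y* = 31.9391. Change: 31.9391 − 14.6314 = 17.3077.

Δy* = 17.3077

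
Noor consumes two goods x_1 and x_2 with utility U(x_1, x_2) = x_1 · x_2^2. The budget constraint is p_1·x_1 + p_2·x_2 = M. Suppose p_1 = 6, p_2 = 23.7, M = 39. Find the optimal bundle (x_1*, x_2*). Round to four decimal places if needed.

At p_1=6, p_2=23.7, M=39: x_1* = 1/3·39/6 = 2.1667, x_2* = 1.097.

x_1* = 2.1667, x_2* = 1.097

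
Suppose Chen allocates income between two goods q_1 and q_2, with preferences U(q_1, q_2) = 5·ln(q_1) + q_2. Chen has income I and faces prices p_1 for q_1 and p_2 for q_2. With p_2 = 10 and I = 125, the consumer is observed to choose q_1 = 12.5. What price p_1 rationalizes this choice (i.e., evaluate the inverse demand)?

p_1 = 4

MU_q_1 = 5/q_1, MU_q_2 = 1. Tangency: 5/q_1 = p_1/p_2.
So q_1*(p_1,p_2) = 5·p_2/p_1, independent of income; and q_2* = (I − 5·p_2)/p_2.
Set q_1* = 12.5 in the demand function and solve for p_1: p_1 = 4.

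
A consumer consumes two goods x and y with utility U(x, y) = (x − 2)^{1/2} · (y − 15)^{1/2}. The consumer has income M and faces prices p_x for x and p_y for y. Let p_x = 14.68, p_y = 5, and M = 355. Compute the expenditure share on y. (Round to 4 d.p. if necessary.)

MRS = (y−15)/(x−2). Tangency with p_x/p_y gives y−15 = (p_x/p_y)·(x−2).
Substituting into the budget: x* = 2 + 0.5·(M − 2·p_x − 15·p_y)/p_x, and y* = 15 + 0.5·(…)/p_y.
Discretionary income = 355 − 2·14.68 − 15·5 = 250.64; x* = 2 + 0.5·250.64/14.68 = 10.5368; y* = 15 + 0.5·250.64/5 = 40.064.
Expenditure on y: 5·40.064 = 200.32; share = 0.5643.

share on y = 0.5643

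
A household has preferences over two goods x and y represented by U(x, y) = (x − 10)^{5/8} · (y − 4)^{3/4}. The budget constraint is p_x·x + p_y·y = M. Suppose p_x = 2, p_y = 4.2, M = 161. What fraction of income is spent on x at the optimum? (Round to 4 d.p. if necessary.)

This is Cobb-Douglas in (x−10, y−4): tangency gives 0.625·p_y·(y−4) = 0.75·p_x·(x−10).
After buying the subsistence bundle (10, 4), a share 5/11 of the remaining income goes to x: x* = 10 + 5/11·(M − 10p_x − 4p_y)/p_x.
Discretionary income = 161 − 10·2 − 4·4.2 = 124.2; x* = 10 + 5/11·124.2/2 = 38.2273; y* = 4 + 6/11·124.2/4.2 = 20.1299.
Expenditure on x: 2·38.2273 = 76.4545; share = 0.4749.

share on x = 0.4749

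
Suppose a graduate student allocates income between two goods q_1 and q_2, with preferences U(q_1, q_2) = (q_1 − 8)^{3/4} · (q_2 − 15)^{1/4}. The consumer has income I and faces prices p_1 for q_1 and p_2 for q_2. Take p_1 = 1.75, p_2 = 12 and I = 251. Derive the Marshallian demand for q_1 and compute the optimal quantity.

Discretionary income = 251 − 8·1.75 − 15·12 = 57; q_1* = 8 + 0.75·57/1.75 = 32.4286.

q_1* = 32.4286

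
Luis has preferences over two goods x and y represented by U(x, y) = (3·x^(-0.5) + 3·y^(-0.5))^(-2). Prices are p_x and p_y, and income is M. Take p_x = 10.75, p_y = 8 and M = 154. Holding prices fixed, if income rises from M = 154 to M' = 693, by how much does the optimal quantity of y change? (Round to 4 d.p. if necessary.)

MU_x ∝ 3·x^(-1.5), MU_y ∝ 3·y^(-1.5), so MRS = (y/x)^(1.5) = p_x/p_y.
Solve for the ratio: y/x = [p_x/p_y]^(2/3).
Substitute y = (y/x)·x into the budget: x* = M/(p_x + p_y·(y/x)).
Numerically y/x = 1.217715, so x* = 154/(10.75 + 8·1.217715) = 7.5152 and y* = 1.217715·7.5152 = 9.1514.
At M' = 693: y* = 41.1813. Change: 41.1813 − 9.1514 = 32.0299.

Δy* = 32.0299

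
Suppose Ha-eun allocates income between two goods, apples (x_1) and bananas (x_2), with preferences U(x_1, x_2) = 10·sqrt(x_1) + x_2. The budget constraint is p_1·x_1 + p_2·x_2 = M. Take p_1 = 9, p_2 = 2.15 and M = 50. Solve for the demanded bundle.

MU_x_1 = 5/√x_1, MU_x_2 = 1. Tangency: 5/√x_1 = p_1/p_2.
Thus x_1* = (5·p_2/p_1)² — independent of M — with the rest of income spent on x_2.
Plugging in: x_1* = (5·2.15/9)² = 1.4267, x_2* = 17.2836.

x_1* = 1.4267, x_2* = 17.2836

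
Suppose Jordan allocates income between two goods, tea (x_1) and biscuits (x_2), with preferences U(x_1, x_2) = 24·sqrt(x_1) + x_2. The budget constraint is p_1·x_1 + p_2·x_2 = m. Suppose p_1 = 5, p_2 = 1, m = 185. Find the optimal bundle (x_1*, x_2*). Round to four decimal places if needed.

x_1* = 5.76, x_2* = 156.2

Set MRS = p_1/p_2: 12·x_1^(−1/2) = p_1/p_2.
Thus x_1* = (12·p_2/p_1)² — independent of m — with the rest of income spent on x_2.
Plugging in: x_1* = (12·1/5)² = 5.76, x_2* = 156.2.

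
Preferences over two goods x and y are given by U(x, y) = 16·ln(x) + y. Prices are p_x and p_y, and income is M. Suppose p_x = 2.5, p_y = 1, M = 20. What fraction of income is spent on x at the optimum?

share on x = 0.8

Set MRS = p_x/p_y: (16/x)/1 = p_x/p_y.
So x*(p_x,p_y) = 16·p_y/p_x, independent of income; and y* = (M − 16·p_y)/p_y.
At the given prices: x* = 16·1/2.5 = 6.4, and y* = 4.
Expenditure on x: 2.5·6.4 = 16; share = 0.8.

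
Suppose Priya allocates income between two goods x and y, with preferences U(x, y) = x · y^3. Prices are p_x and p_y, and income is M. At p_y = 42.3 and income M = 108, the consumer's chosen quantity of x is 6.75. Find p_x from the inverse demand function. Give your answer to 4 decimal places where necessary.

p_x = 4

Tangency: MRS = (1/3)·y/x = p_x/p_y.
Rearranging, p_y·y = 3·p_x·x. Substituting into the budget gives p_x·x·(1 + 3) = M.
Demand: x*(p_x,p_y,M) = 0.25·M/p_x and y* = 0.75·M/p_y.
Set x* = 6.75 in the demand function and solve for p_x: p_x = 4.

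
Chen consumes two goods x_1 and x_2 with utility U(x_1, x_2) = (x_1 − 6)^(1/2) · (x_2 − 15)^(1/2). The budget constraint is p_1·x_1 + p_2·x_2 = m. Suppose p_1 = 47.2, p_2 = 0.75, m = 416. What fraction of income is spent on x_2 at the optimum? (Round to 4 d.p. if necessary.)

Let x_1' = x_1−6, x_2' = x_2−15. MRS = x_2'/x_1' = p_1/p_2.
After buying the subsistence bundle (6, 15), a share 0.5 of the remaining income goes to x_1: x_1* = 6 + 0.5·(m − 6p_1 − 15p_2)/p_1.
Discretionary income = 416 − 6·47.2 − 15·0.75 = 121.55; x_1* = 6 + 0.5·121.55/47.2 = 7.2876; x_2* = 15 + 0.5·121.55/0.75 = 96.0333.
Expenditure on x_2: 0.75·96.0333 = 72.025; share = 0.1731.

share on x_2 = 0.1731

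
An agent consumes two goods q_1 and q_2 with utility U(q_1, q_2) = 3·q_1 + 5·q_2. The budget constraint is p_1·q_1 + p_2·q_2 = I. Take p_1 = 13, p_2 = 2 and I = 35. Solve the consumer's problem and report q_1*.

q_1* = 0

Linear utility — the consumer picks whichever good has higher MU/price: 3/13 = 0.2308 vs 5/2 = 2.5.
q_2 gives more utility per dollar, so spend all income on q_2: q_2* = I/p_2, q_1* = 0.
Numerically: q_1* = 0, q_2* = 17.5.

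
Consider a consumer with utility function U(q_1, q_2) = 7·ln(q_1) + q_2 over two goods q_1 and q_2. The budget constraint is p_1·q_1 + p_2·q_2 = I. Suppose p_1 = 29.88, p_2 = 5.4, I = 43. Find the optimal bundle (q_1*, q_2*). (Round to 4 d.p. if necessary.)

Set MRS = p_1/p_2: (7/q_1)/1 = p_1/p_2.
So q_1*(p_1,p_2) = 7·p_2/p_1, independent of income; and q_2* = (I − 7·p_2)/p_2.
At the given prices: q_1* = 7·5.4/29.88 = 1.2651, and q_2* = 0.963.

q_1* = 1.2651, q_2* = 0.963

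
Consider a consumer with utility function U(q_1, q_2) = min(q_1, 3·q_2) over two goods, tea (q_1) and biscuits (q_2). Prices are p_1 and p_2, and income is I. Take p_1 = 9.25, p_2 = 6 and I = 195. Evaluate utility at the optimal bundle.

Demand: q_1*(p_1,p_2,I) = 3·I/(3·p_1 + p_2), q_2* = I/(3·p_1 + p_2).
Here 3·9.25 + 6 = 33.75, giving q_1* = 17.3333 and q_2* = 5.7778.
Utility at the optimum: U(17.3333, 5.7778) = 17.3333.

V = 17.3333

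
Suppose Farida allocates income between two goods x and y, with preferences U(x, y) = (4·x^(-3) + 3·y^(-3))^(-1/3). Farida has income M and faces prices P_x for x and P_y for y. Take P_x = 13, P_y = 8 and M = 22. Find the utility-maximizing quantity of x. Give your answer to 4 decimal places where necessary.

x* = 1.0278

MU_x ∝ 4·x^(-4), MU_y ∝ 3·y^(-4), so MRS = (4/3)·(y/x)^(4) = P_x/P_y.
Hence y/x = ((3/4)·P_x/P_y)^(1/(4)), i.e. raised to the 0.25 power.
With the ratio pinned down, the budget gives x* = M/(P_x + P_y·(y/x)) and y* = (y/x)·x*.
Numerically y/x = 1.0507, so x* = 22/(13 + 8·1.0507) = 1.0278.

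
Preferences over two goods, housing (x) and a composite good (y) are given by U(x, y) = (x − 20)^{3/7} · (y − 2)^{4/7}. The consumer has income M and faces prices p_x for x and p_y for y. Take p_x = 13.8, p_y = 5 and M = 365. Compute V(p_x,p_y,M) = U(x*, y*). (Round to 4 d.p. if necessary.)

V = 5.1655

Let x' = x−20, y' = y−2. MRS = (3/4)·y'/x' = p_x/p_y.
Substituting into the budget: x* = 20 + 3/7·(M − 20·p_x − 2·p_y)/p_x, and y* = 2 + 4/7·(…)/p_y.
Discretionary income = 365 − 20·13.8 − 2·5 = 79; x* = 20 + 3/7·79/13.8 = 22.4534; y* = 2 + 4/7·79/5 = 11.0286.
Utility at the optimum: U(22.4534, 11.0286) = 5.1655.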